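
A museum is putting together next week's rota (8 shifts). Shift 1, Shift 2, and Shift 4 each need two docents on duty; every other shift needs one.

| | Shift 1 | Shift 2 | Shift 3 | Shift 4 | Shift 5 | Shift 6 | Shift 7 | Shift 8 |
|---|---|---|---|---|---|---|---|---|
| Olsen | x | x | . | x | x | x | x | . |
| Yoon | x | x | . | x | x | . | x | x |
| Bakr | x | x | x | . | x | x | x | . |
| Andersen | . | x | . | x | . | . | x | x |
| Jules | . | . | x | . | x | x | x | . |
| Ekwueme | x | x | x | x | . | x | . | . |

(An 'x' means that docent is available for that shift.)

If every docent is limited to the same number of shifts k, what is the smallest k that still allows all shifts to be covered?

2

With 6 docents and 11 worker-slots to fill, someone must work at least ⌈11/6⌉ = 2 shifts, so k ≥ 2.
k = 2 works: Shift 1→Yoon+Bakr, Shift 2→Andersen+Ekwueme, Shift 3→Bakr, Shift 4→Andersen+Ekwueme, Shift 5→Olsen, Shift 6→Olsen, Shift 7→Jules, Shift 8→Yoon.
Loads: Olsen 2, Yoon 2, Bakr 2, Andersen 2, Jules 1, Ekwueme 2 — all ≤ 2.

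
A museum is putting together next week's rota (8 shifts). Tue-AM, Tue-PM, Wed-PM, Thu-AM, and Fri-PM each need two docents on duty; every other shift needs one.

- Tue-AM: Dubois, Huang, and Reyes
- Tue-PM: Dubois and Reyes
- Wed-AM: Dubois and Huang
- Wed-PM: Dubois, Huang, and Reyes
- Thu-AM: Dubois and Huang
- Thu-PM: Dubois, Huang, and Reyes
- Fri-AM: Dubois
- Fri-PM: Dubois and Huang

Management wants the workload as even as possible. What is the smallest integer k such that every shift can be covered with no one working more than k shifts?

With 3 docents and 13 worker-slots to fill, someone must work at least ⌈13/3⌉ = 5 shifts, so k ≥ 5.
k = 5 works: Tue-AM→Huang+Reyes, Tue-PM→Dubois+Reyes, Wed-AM→Dubois, Wed-PM→Huang+Reyes, Thu-AM→Dubois+Huang, Thu-PM→Huang, Fri-AM→Dubois, Fri-PM→Dubois+Huang.
Loads: Dubois 5, Huang 5, Reyes 3 — all ≤ 5.

5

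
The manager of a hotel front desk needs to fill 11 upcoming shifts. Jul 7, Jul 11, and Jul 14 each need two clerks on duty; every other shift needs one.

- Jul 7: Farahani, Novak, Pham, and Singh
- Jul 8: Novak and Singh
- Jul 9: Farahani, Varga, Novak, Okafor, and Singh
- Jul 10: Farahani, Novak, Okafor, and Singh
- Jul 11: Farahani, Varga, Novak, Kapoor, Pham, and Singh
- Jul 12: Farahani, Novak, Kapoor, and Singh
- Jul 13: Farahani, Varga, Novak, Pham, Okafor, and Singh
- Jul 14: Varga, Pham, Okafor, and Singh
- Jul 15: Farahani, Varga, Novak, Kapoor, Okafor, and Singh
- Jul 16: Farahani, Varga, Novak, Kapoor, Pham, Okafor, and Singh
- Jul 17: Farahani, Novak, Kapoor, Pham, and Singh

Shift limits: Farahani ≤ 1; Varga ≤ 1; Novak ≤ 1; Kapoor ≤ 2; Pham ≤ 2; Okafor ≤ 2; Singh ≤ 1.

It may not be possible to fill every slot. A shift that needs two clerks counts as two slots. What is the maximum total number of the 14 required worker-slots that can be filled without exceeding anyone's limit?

Total capacity across all clerks is 1+1+1+2+2+2+1 = 10, and 14 slots are needed, so at most 10 can be filled.
An assignment achieving 10: Jul 7→Farahani+Pham, Jul 8→Novak, Jul 9→Okafor, Jul 10→Okafor, Jul 11→Singh, Jul 12→Kapoor, Jul 14→Varga+Pham, Jul 17→Kapoor.
Loads: Farahani 1/1, Varga 1/1, Novak 1/1, Kapoor 2/2, Pham 2/2, Okafor 2/2, Singh 1/1.

10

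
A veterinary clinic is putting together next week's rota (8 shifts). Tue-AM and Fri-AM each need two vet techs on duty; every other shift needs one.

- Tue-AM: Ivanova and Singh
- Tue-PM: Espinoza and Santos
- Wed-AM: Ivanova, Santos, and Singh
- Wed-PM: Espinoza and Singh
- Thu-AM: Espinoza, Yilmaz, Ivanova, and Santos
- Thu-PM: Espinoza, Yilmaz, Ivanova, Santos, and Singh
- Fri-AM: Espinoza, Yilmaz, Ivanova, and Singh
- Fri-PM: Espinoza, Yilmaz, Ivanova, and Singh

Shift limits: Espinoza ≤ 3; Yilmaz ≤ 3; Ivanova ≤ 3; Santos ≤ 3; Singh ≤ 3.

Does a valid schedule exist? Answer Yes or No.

Yes

Tue-AM can only be covered by Ivanova and Singh, so that assignment is forced.
One valid schedule: Tue-AM→Ivanova+Singh, Tue-PM→Espinoza, Wed-AM→Ivanova, Wed-PM→Espinoza, Thu-AM→Espinoza, Thu-PM→Yilmaz, Fri-AM→Yilmaz+Ivanova, Fri-PM→Yilmaz.
Loads: Espinoza 3/3, Yilmaz 3/3, Ivanova 3/3, Santos 0/3, Singh 1/3 — all within limits.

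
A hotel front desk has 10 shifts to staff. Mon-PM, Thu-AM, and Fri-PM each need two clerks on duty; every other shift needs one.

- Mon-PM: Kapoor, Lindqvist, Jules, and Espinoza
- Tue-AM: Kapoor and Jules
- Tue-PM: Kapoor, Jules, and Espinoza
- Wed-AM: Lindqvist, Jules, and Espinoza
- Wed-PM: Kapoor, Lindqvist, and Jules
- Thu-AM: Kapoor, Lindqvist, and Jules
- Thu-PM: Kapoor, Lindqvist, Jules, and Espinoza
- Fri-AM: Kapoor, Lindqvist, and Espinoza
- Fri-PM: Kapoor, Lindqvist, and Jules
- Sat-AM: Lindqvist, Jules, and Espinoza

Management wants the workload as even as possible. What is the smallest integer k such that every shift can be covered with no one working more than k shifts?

With 4 clerks and 13 worker-slots to fill, someone must work at least ⌈13/4⌉ = 4 shifts, so k ≥ 4.
k = 4 works: Mon-PM→Jules+Espinoza, Tue-AM→Kapoor, Tue-PM→Kapoor, Wed-AM→Lindqvist, Wed-PM→Kapoor, Thu-AM→Kapoor+Lindqvist, Thu-PM→Jules, Fri-AM→Lindqvist, Fri-PM→Lindqvist+Jules, Sat-AM→Jules.
Loads: Kapoor 4, Lindqvist 4, Jules 4, Espinoza 1 — all ≤ 4.

4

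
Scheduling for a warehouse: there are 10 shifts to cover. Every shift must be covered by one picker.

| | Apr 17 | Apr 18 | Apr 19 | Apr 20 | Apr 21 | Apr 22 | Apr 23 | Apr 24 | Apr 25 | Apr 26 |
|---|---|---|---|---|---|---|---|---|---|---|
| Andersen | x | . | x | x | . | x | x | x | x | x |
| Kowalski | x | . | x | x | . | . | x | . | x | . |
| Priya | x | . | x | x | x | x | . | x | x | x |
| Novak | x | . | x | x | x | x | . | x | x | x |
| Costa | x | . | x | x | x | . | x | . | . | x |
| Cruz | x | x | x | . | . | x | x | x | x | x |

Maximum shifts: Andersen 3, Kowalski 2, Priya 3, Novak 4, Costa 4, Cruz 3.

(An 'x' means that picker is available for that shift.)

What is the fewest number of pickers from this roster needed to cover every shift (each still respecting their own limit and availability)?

10 slots to fill and no one can take more than 4, so at least ⌈10/4⌉ = 3 pickers are needed.
Andersen, Novak, and Cruz alone can cover everything: Apr 17→Andersen, Apr 18→Cruz, Apr 19→Novak, Apr 20→Andersen, Apr 21→Novak, Apr 22→Novak, Apr 23→Andersen, Apr 24→Novak, Apr 25→Cruz, Apr 26→Cruz.

3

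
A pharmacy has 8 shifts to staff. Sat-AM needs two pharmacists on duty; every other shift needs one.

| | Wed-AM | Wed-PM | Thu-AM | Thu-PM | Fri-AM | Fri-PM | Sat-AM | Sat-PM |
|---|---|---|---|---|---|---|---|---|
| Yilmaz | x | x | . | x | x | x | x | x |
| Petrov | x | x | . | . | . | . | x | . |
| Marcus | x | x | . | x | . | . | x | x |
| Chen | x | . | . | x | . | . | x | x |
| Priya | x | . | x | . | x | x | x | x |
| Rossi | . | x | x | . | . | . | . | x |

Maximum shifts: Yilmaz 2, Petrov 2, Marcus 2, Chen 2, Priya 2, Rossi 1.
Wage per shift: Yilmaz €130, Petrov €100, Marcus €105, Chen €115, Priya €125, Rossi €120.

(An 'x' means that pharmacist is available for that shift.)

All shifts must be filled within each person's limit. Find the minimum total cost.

Picking the cheapest available pharmacist for each shift independently would cost €985, but that ignores the shift limits.
An optimal schedule: Wed-AM→Petrov, Wed-PM→Petrov, Thu-AM→Rossi, Thu-PM→Marcus, Fri-AM→Priya, Fri-PM→Priya, Sat-AM→Marcus+Chen, Sat-PM→Chen.
Total: 100 + 100 + 120 + 105 + 125 + 125 + 105 + 115 + 115 = €1010.

€1010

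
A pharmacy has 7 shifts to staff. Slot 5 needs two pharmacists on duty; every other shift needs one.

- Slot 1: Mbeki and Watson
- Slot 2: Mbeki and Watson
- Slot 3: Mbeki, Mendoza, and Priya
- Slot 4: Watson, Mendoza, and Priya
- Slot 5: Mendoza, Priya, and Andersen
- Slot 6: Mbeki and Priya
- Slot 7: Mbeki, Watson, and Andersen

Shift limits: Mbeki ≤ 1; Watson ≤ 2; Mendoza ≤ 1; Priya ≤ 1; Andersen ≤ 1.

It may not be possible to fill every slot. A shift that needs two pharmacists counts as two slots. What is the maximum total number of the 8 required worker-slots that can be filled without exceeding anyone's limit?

Total capacity across all pharmacists is 1+2+1+1+1 = 6, and 8 slots are needed, so at most 6 can be filled.
An assignment achieving 6: Slot 1→Mbeki, Slot 2→Watson, Slot 3→Mendoza, Slot 4→Watson, Slot 5→Andersen, Slot 6→Priya.
Loads: Mbeki 1/1, Watson 2/2, Mendoza 1/1, Priya 1/1, Andersen 1/1.

6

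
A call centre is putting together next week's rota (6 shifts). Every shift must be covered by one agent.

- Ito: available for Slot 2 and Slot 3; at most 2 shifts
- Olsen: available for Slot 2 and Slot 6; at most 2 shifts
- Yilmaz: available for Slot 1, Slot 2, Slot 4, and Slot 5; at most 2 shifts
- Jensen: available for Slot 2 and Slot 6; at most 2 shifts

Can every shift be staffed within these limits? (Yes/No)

Total capacity is 8 and 6 slots are needed, so capacity alone doesn't rule it out.
Shifts {Slot 1, Slot 4, Slot 5} need 3 worker-slots in total, but the agents available for any of those shifts (Yilmaz) can supply at most 2 among them. So no valid schedule exists.

No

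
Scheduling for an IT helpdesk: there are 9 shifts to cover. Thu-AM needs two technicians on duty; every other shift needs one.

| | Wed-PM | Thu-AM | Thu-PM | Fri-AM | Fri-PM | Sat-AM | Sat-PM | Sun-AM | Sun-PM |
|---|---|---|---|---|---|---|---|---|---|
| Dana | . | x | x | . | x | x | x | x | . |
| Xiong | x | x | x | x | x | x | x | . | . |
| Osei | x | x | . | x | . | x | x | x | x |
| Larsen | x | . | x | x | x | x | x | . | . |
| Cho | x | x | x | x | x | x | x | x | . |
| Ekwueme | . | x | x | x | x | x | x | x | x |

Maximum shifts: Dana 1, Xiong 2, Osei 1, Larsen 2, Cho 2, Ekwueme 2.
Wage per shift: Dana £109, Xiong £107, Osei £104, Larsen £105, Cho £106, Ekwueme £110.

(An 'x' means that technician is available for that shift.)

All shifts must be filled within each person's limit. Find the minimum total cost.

Picking the cheapest available technician for each shift independently would cost £1044, but that ignores the shift limits.
An optimal schedule: Wed-PM→Xiong, Thu-AM→Cho+Ekwueme, Thu-PM→Xiong, Fri-AM→Larsen, Fri-PM→Larsen, Sat-AM→Cho, Sat-PM→Ekwueme, Sun-AM→Dana, Sun-PM→Osei.
Total: 107 + 106 + 110 + 107 + 105 + 105 + 106 + 110 + 109 + 104 = £1069.

£1069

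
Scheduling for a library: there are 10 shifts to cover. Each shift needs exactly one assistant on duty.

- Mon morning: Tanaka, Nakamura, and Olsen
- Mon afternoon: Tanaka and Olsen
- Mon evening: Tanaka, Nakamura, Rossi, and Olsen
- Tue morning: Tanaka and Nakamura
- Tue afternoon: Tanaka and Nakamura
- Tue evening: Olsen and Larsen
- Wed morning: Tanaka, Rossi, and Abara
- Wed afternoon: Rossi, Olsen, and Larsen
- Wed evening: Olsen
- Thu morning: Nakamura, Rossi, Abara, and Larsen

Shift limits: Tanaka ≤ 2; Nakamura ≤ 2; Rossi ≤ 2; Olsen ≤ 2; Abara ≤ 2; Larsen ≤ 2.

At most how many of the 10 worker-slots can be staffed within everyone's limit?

10

Total capacity across all assistants is 2+2+2+2+2+2 = 12, and 10 slots are needed, so at most 10 can be filled.
An assignment achieving 10: Mon morning→Nakamura, Mon afternoon→Tanaka, Mon evening→Rossi, Tue morning→Tanaka, Tue afternoon→Nakamura, Tue evening→Olsen, Wed morning→Rossi, Wed afternoon→Larsen, Wed evening→Olsen, Thu morning→Abara.
Loads: Tanaka 2/2, Nakamura 2/2, Rossi 2/2, Olsen 2/2, Abara 1/2, Larsen 1/2.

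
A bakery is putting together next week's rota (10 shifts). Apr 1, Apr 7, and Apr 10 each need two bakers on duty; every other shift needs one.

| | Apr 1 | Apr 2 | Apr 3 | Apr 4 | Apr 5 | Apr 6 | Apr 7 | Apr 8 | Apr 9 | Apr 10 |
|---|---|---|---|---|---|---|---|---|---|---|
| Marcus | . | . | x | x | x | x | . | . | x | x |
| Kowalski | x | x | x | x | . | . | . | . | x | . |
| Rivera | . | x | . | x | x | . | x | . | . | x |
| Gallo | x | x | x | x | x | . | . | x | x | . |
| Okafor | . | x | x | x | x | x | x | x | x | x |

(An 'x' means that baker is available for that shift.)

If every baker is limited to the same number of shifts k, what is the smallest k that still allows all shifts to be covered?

3

With 5 bakers and 13 worker-slots to fill, someone must work at least ⌈13/5⌉ = 3 shifts, so k ≥ 3.
k = 3 works: Apr 1→Kowalski+Gallo, Apr 2→Kowalski, Apr 3→Marcus, Apr 4→Gallo, Apr 5→Rivera, Apr 6→Marcus, Apr 7→Rivera+Okafor, Apr 8→Gallo, Apr 9→Kowalski, Apr 10→Marcus+Rivera.
Loads: Marcus 3, Kowalski 3, Rivera 3, Gallo 3, Okafor 1 — all ≤ 3.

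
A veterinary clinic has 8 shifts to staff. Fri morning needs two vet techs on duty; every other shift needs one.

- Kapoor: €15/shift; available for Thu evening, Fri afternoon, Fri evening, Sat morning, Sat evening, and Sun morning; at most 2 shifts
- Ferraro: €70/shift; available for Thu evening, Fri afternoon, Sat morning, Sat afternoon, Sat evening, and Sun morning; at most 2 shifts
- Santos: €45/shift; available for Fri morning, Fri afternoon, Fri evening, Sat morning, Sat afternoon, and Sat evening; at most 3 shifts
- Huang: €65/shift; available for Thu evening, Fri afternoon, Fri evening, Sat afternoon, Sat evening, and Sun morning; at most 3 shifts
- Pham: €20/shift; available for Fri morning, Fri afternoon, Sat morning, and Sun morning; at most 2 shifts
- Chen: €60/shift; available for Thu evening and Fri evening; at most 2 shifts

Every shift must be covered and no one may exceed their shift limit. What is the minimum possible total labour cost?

Fri morning can only be covered by Santos and Pham, so that assignment is forced.
Picking the cheapest available vet tech for each shift independently would cost €200, but that ignores the shift limits.
An optimal schedule: Thu evening→Chen, Fri morning→Pham+Santos, Fri afternoon→Santos, Fri evening→Chen, Sat morning→Kapoor, Sat afternoon→Santos, Sat evening→Kapoor, Sun morning→Pham.
Total: 60 + 20 + 45 + 45 + 60 + 15 + 45 + 15 + 20 = €325.

€325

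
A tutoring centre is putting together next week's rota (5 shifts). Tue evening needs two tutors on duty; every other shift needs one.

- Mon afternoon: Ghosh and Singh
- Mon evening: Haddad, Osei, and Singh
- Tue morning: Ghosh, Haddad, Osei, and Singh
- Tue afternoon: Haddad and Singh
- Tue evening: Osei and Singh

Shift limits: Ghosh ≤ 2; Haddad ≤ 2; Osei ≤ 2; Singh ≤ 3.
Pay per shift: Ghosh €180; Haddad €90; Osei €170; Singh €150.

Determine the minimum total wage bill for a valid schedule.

€800

Tue evening can only be covered by Osei and Singh, so that assignment is forced.
Picking the cheapest available tutor for each shift independently would cost €740, but that ignores the shift limits.
An optimal schedule: Mon afternoon→Singh, Mon evening→Haddad, Tue morning→Singh, Tue afternoon→Haddad, Tue evening→Singh+Osei.
Total: 150 + 90 + 150 + 90 + 150 + 170 = €800.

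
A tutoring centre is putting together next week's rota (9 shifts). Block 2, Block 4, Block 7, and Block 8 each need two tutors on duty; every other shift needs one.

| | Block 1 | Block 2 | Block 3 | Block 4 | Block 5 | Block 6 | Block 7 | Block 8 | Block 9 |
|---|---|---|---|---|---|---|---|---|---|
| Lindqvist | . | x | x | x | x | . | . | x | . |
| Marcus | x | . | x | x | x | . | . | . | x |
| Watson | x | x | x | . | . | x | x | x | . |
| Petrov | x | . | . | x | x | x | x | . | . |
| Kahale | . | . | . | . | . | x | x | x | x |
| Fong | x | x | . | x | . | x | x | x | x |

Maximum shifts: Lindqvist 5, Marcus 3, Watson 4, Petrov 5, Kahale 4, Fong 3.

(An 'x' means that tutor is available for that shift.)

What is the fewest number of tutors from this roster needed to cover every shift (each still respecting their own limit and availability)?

13 slots to fill and no one can take more than 5, so at least ⌈13/5⌉ = 3 tutors are needed.
No set of 3 tutors can cover every shift (each such set leaves at least one shift with no one available or exceeds a cap).
Lindqvist, Marcus, Watson, and Petrov alone can cover everything: Block 1→Marcus, Block 2→Lindqvist+Watson, Block 3→Lindqvist, Block 4→Lindqvist+Marcus, Block 5→Lindqvist, Block 6→Watson, Block 7→Watson+Petrov, Block 8→Lindqvist+Watson, Block 9→Marcus.

4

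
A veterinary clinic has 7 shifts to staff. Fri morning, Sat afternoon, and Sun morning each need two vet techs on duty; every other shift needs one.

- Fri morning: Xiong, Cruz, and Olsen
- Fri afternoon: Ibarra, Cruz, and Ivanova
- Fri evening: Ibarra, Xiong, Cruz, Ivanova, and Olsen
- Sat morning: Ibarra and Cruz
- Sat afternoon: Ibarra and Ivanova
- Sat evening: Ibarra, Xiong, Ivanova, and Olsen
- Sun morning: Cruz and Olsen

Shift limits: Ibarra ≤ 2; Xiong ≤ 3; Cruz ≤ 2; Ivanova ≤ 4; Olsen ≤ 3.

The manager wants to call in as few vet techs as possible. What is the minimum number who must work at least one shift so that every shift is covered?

10 slots to fill and no one can take more than 4, so at least ⌈10/4⌉ = 3 vet techs are needed.
Shifts {Fri morning, Sat afternoon} need 4 slots, but among the vet techs available for them (Ibarra, Xiong, Cruz, Ivanova, and Olsen) any 3 together supply at most 3. So 3 vet techs are not enough.
Ibarra, Cruz, Ivanova, and Olsen alone can cover everything: Fri morning→Cruz+Olsen, Fri afternoon→Ivanova, Fri evening→Ivanova, Sat morning→Ibarra, Sat afternoon→Ibarra+Ivanova, Sat evening→Ivanova, Sun morning→Cruz+Olsen.

4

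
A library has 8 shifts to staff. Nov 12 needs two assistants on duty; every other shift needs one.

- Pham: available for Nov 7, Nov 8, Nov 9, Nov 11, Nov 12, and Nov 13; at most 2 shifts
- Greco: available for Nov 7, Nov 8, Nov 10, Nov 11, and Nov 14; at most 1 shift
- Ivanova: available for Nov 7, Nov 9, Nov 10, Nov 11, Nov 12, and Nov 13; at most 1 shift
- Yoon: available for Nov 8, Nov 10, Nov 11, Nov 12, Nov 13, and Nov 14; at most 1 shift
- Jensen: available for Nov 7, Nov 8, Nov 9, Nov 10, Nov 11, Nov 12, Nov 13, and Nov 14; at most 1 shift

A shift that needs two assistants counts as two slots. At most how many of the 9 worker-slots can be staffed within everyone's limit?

Total capacity across all assistants is 2+1+1+1+1 = 6, and 9 slots are needed, so at most 6 can be filled.
An assignment achieving 6: Nov 7→Pham, Nov 8→Yoon, Nov 9→Pham, Nov 10→Ivanova, Nov 12→Jensen, Nov 14→Greco.
Loads: Pham 2/2, Greco 1/1, Ivanova 1/1, Yoon 1/1, Jensen 1/1.

6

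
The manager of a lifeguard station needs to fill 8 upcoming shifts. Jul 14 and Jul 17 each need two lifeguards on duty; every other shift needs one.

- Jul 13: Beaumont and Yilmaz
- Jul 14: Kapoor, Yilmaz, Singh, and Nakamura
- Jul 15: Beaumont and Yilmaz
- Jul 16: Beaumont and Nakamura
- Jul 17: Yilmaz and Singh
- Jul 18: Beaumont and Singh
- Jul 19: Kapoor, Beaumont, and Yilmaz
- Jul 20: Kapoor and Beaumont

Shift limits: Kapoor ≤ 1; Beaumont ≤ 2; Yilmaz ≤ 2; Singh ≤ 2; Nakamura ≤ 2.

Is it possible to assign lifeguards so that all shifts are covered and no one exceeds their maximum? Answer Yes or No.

Total capacity is 1+2+2+2+2 = 9 but 10 worker-slots are needed — infeasible.

No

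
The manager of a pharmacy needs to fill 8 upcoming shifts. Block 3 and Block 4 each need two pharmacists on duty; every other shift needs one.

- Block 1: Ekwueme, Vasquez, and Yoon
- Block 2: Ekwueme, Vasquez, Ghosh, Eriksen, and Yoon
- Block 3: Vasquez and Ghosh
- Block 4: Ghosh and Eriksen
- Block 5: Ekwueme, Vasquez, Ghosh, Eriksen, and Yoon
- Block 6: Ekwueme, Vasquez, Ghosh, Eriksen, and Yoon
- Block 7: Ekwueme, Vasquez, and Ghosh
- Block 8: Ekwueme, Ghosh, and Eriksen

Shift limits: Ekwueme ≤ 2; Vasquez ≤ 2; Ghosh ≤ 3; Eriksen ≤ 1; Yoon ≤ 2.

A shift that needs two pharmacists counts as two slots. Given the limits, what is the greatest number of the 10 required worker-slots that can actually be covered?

Total capacity across all pharmacists is 2+2+3+1+2 = 10, and 10 slots are needed, so at most 10 can be filled.
An assignment achieving 10: Block 1→Ekwueme, Block 2→Vasquez, Block 3→Vasquez+Ghosh, Block 4→Ghosh+Eriksen, Block 5→Yoon, Block 6→Yoon, Block 7→Ekwueme, Block 8→Ghosh.
Loads: Ekwueme 2/2, Vasquez 2/2, Ghosh 3/3, Eriksen 1/1, Yoon 2/2.

10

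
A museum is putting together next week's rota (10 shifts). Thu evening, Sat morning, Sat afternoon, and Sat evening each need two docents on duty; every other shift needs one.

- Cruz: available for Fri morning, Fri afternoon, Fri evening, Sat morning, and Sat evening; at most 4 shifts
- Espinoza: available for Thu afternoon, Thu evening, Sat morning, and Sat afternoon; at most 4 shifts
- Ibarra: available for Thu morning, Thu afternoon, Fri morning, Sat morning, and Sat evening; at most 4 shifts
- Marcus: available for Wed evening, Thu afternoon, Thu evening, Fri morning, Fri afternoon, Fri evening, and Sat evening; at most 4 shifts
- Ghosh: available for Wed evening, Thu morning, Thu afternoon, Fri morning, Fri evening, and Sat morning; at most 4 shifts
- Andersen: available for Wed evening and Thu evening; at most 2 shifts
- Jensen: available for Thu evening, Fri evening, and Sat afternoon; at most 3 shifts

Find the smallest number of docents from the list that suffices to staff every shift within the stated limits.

4

14 slots to fill and no one can take more than 4, so at least ⌈14/4⌉ = 4 docents are needed.
Espinoza, Ibarra, Marcus, and Jensen alone can cover everything: Wed evening→Marcus, Thu morning→Ibarra, Thu afternoon→Espinoza, Thu evening→Espinoza+Jensen, Fri morning→Ibarra, Fri afternoon→Marcus, Fri evening→Marcus, Sat morning→Espinoza+Ibarra, Sat afternoon→Espinoza+Jensen, Sat evening→Ibarra+Marcus.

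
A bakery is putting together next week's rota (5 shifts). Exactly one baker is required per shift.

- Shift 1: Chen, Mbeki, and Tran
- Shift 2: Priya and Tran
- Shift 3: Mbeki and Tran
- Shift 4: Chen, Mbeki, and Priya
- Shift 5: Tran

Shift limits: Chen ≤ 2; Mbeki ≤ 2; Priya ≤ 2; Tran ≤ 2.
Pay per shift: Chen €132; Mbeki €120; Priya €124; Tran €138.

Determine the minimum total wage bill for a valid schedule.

€626

Shift 5 can only be covered by Tran, so that assignment is forced.
Picking the cheapest available baker for each shift independently would cost €622, but that ignores the shift limits.
An optimal schedule: Shift 1→Mbeki, Shift 2→Priya, Shift 3→Mbeki, Shift 4→Priya, Shift 5→Tran.
Total: 120 + 124 + 120 + 124 + 138 = €626.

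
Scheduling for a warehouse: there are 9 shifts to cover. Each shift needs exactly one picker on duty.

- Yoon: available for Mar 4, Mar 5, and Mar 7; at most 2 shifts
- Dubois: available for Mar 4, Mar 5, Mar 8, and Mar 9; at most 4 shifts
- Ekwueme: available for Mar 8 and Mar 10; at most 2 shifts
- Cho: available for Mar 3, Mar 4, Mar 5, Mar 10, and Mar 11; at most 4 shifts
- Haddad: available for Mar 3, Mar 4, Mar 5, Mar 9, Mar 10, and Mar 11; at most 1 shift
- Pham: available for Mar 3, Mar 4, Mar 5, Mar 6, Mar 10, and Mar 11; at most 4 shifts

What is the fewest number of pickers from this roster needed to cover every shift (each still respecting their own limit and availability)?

9 slots to fill and no one can take more than 4, so at least ⌈9/4⌉ = 3 pickers are needed.
Yoon, Dubois, and Pham alone can cover everything: Mar 3→Pham, Mar 4→Yoon, Mar 5→Dubois, Mar 6→Pham, Mar 7→Yoon, Mar 8→Dubois, Mar 9→Dubois, Mar 10→Pham, Mar 11→Pham.

3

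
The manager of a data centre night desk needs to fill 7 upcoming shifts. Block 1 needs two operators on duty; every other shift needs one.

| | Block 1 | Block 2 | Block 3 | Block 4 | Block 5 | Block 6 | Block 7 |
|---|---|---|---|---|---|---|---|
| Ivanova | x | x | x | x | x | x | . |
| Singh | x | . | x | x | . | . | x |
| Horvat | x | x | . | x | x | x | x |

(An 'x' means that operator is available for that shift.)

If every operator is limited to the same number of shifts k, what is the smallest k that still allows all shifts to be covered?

With 3 operators and 8 worker-slots to fill, someone must work at least ⌈8/3⌉ = 3 shifts, so k ≥ 3.
k = 3 works: Block 1→Singh+Horvat, Block 2→Ivanova, Block 3→Ivanova, Block 4→Singh, Block 5→Ivanova, Block 6→Horvat, Block 7→Singh.
Loads: Ivanova 3, Singh 3, Horvat 2 — all ≤ 3.

3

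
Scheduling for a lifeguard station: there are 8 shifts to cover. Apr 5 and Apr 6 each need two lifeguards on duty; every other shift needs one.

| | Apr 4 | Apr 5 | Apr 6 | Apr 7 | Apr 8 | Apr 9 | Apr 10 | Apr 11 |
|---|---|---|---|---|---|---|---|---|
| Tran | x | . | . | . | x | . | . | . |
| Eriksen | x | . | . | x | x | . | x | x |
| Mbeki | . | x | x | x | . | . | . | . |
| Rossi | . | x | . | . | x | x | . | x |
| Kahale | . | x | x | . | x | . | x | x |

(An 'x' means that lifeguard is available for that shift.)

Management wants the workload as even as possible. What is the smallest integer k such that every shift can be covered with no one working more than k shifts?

2

With 5 lifeguards and 10 worker-slots to fill, someone must work at least ⌈10/5⌉ = 2 shifts, so k ≥ 2.
k = 2 works: Apr 4→Tran, Apr 5→Mbeki+Rossi, Apr 6→Mbeki+Kahale, Apr 7→Eriksen, Apr 8→Tran, Apr 9→Rossi, Apr 10→Eriksen, Apr 11→Kahale.
Loads: Tran 2, Eriksen 2, Mbeki 2, Rossi 2, Kahale 2 — all ≤ 2.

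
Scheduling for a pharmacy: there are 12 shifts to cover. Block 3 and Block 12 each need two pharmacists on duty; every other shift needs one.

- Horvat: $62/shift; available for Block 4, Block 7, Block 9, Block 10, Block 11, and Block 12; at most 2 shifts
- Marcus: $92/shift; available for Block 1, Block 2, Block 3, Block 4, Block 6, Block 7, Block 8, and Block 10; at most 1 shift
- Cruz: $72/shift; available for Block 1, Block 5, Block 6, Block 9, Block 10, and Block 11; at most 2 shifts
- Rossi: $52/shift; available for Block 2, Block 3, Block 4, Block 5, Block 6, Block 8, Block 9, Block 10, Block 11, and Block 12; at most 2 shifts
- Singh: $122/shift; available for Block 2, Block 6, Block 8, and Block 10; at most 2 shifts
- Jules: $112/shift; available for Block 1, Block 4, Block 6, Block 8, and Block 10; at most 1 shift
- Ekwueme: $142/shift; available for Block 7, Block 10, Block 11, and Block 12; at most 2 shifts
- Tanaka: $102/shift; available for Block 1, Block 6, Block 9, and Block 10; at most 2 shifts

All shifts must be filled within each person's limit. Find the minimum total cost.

Block 3 can only be covered by Marcus and Rossi, so that assignment is forced.
Picking the cheapest available pharmacist for each shift independently would cost $808, but that ignores the shift limits.
An optimal schedule: Block 1→Cruz, Block 2→Rossi, Block 3→Marcus+Rossi, Block 4→Jules, Block 5→Cruz, Block 6→Singh, Block 7→Horvat, Block 8→Singh, Block 9→Tanaka, Block 10→Tanaka, Block 11→Ekwueme, Block 12→Horvat+Ekwueme.
Total: 72 + 52 + 92 + 52 + 112 + 72 + 122 + 62 + 122 + 102 + 102 + 142 + 62 + 142 = $1308.

$1308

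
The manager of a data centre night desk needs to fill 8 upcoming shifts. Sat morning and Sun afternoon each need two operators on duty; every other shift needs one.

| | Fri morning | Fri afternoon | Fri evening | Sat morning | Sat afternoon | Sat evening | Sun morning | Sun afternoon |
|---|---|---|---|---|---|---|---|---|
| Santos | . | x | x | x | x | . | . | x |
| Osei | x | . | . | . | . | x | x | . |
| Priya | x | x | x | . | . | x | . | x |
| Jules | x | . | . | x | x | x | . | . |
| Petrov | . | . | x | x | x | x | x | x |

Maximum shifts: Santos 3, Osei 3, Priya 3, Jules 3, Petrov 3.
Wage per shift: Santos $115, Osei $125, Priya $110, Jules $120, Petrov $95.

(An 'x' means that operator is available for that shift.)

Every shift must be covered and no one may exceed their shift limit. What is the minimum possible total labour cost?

$1080

Picking the cheapest available operator for each shift independently would cost $1015, but that ignores the shift limits.
An optimal schedule: Fri morning→Priya, Fri afternoon→Priya, Fri evening→Petrov, Sat morning→Petrov+Santos, Sat afternoon→Santos, Sat evening→Jules, Sun morning→Petrov, Sun afternoon→Priya+Santos.
Total: 110 + 110 + 95 + 95 + 115 + 115 + 120 + 95 + 110 + 115 = $1080.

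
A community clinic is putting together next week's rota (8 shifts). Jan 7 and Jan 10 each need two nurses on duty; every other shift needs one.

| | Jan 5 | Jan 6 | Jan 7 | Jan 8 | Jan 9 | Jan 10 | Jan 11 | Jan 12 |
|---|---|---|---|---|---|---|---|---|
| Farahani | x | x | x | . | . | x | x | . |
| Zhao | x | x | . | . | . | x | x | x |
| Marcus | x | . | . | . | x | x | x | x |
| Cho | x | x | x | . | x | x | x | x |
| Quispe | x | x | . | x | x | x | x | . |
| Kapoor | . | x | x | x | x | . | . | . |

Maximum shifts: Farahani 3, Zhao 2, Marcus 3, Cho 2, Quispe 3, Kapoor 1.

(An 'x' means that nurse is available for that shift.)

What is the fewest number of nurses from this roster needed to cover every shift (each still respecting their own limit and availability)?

4

10 slots to fill and no one can take more than 3, so at least ⌈10/3⌉ = 4 nurses are needed.
Farahani, Zhao, Cho, and Quispe alone can cover everything: Jan 5→Farahani, Jan 6→Farahani, Jan 7→Farahani+Cho, Jan 8→Quispe, Jan 9→Cho, Jan 10→Zhao+Quispe, Jan 11→Quispe, Jan 12→Zhao.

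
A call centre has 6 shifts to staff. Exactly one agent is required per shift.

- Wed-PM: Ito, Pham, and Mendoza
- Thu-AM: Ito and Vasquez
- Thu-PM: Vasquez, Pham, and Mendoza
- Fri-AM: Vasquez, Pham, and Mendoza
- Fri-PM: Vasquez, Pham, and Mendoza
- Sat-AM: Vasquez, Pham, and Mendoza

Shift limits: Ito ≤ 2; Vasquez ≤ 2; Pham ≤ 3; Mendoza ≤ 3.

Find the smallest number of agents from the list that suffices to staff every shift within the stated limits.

6 slots to fill and no one can take more than 3, so at least ⌈6/3⌉ = 2 agents are needed.
No set of 2 agents can cover every shift (each such set leaves at least one shift with no one available or exceeds a cap).
Ito, Vasquez, and Pham alone can cover everything: Wed-PM→Ito, Thu-AM→Ito, Thu-PM→Vasquez, Fri-AM→Vasquez, Fri-PM→Pham, Sat-AM→Pham.

3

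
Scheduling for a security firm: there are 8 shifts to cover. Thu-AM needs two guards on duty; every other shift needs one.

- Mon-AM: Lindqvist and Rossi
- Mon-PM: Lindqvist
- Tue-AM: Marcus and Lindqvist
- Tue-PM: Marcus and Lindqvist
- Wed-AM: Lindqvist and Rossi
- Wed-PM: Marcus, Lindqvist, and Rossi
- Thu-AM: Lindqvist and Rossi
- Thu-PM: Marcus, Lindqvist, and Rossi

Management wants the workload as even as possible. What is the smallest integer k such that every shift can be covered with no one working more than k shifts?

With 3 guards and 9 worker-slots to fill, someone must work at least ⌈9/3⌉ = 3 shifts, so k ≥ 3.
k = 3 works: Mon-AM→Lindqvist, Mon-PM→Lindqvist, Tue-AM→Marcus, Tue-PM→Marcus, Wed-AM→Rossi, Wed-PM→Marcus, Thu-AM→Lindqvist+Rossi, Thu-PM→Rossi.
Loads: Marcus 3, Lindqvist 3, Rossi 3 — all ≤ 3.

3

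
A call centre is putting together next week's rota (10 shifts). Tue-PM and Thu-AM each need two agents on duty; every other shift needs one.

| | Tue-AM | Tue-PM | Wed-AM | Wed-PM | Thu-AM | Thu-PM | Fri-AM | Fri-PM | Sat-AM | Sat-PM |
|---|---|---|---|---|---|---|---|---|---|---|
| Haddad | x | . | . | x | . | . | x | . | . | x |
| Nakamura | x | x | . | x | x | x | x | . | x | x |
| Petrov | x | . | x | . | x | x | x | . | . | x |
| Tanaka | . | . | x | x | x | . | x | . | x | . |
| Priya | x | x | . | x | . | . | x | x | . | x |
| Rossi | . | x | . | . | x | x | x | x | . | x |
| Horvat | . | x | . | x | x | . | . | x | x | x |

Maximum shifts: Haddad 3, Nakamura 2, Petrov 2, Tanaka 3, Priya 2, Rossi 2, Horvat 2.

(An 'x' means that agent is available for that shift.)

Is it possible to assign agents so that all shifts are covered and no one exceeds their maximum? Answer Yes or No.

Yes

One valid schedule: Tue-AM→Haddad, Tue-PM→Priya+Rossi, Wed-AM→Petrov, Wed-PM→Haddad, Thu-AM→Tanaka+Rossi, Thu-PM→Nakamura, Fri-AM→Haddad, Fri-PM→Priya, Sat-AM→Nakamura, Sat-PM→Petrov.
Loads: Haddad 3/3, Nakamura 2/2, Petrov 2/2, Tanaka 1/3, Priya 2/2, Rossi 2/2, Horvat 0/2 — all within limits.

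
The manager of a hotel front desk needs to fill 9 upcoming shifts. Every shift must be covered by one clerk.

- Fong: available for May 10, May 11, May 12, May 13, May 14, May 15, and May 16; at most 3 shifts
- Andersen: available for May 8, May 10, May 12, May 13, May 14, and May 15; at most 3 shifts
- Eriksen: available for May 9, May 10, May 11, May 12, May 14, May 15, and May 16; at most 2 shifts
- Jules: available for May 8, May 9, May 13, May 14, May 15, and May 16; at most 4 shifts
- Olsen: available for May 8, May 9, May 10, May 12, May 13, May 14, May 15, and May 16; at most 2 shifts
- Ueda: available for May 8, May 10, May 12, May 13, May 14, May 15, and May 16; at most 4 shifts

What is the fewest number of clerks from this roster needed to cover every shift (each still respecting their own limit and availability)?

9 slots to fill and no one can take more than 4, so at least ⌈9/4⌉ = 3 clerks are needed.
Fong, Andersen, and Jules alone can cover everything: May 8→Andersen, May 9→Jules, May 10→Fong, May 11→Fong, May 12→Fong, May 13→Andersen, May 14→Andersen, May 15→Jules, May 16→Jules.

3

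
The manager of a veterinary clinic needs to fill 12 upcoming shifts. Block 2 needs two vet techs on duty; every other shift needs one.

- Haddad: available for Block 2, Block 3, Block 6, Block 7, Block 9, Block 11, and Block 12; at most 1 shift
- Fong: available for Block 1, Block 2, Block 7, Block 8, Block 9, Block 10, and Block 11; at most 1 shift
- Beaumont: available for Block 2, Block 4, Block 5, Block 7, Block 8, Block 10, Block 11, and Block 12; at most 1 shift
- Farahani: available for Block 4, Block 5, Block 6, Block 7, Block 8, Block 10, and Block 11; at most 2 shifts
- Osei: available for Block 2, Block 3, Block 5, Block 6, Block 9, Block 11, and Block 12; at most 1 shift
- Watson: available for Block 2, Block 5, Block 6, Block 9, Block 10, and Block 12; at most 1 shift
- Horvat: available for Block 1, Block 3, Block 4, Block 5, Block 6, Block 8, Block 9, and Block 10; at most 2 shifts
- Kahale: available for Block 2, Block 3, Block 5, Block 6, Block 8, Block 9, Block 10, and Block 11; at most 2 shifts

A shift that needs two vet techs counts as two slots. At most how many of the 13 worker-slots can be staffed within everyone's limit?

11

Total capacity across all vet techs is 1+1+1+2+1+1+2+2 = 11, and 13 slots are needed, so at most 11 can be filled.
An assignment achieving 11: Block 1→Fong, Block 2→Watson+Kahale, Block 3→Haddad, Block 4→Beaumont, Block 5→Horvat, Block 6→Horvat, Block 7→Farahani, Block 8→Farahani, Block 9→Kahale, Block 12→Osei.
Loads: Haddad 1/1, Fong 1/1, Beaumont 1/1, Farahani 2/2, Osei 1/1, Watson 1/1, Horvat 2/2, Kahale 2/2.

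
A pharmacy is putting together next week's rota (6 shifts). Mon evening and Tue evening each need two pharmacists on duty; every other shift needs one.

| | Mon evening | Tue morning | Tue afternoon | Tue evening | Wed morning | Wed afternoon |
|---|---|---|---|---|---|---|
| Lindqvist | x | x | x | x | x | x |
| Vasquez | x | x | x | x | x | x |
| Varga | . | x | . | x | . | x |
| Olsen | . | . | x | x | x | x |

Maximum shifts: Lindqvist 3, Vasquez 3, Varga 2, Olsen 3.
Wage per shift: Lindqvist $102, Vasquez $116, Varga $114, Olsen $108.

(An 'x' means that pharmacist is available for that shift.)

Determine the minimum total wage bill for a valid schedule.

Mon evening can only be covered by Lindqvist and Vasquez, so that assignment is forced.
Picking the cheapest available pharmacist for each shift independently would cost $836, but that ignores the shift limits.
An optimal schedule: Mon evening→Lindqvist+Vasquez, Tue morning→Lindqvist, Tue afternoon→Lindqvist, Tue evening→Olsen+Varga, Wed morning→Olsen, Wed afternoon→Olsen.
Total: 102 + 116 + 102 + 102 + 108 + 114 + 108 + 108 = $860.

$860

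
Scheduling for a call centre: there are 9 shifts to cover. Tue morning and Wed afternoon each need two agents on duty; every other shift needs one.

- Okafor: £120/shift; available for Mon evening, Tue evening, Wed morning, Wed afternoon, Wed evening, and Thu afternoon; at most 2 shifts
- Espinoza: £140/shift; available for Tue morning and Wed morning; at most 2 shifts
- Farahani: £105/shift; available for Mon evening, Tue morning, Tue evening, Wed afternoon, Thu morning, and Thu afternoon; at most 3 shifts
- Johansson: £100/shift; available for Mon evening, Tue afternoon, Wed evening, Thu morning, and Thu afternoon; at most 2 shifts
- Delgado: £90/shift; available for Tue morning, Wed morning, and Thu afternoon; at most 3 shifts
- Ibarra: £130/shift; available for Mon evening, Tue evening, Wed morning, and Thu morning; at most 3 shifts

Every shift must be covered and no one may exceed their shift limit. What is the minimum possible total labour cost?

£1155

Tue afternoon can only be covered by Johansson, so that assignment is forced.
Wed afternoon can only be covered by Okafor and Farahani, so that assignment is forced.
Picking the cheapest available agent for each shift independently would cost £1105, but that ignores the shift limits.
An optimal schedule: Mon evening→Okafor, Tue morning→Delgado+Farahani, Tue afternoon→Johansson, Tue evening→Farahani, Wed morning→Delgado, Wed afternoon→Farahani+Okafor, Wed evening→Johansson, Thu morning→Ibarra, Thu afternoon→Delgado.
Total: 120 + 90 + 105 + 100 + 105 + 90 + 105 + 120 + 100 + 130 + 90 = £1155.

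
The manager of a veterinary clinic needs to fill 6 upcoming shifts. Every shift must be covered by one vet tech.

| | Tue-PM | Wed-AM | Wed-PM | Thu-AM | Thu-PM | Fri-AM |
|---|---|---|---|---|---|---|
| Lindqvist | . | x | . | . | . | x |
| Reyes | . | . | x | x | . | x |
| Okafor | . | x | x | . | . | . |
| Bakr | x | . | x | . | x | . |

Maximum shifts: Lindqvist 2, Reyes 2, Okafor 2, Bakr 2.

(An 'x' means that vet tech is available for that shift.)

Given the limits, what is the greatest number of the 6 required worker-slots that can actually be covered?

6

Total capacity across all vet techs is 2+2+2+2 = 8, and 6 slots are needed, so at most 6 can be filled.
An assignment achieving 6: Tue-PM→Bakr, Wed-AM→Lindqvist, Wed-PM→Reyes, Thu-AM→Reyes, Thu-PM→Bakr, Fri-AM→Lindqvist.
Loads: Lindqvist 2/2, Reyes 2/2, Okafor 0/2, Bakr 2/2.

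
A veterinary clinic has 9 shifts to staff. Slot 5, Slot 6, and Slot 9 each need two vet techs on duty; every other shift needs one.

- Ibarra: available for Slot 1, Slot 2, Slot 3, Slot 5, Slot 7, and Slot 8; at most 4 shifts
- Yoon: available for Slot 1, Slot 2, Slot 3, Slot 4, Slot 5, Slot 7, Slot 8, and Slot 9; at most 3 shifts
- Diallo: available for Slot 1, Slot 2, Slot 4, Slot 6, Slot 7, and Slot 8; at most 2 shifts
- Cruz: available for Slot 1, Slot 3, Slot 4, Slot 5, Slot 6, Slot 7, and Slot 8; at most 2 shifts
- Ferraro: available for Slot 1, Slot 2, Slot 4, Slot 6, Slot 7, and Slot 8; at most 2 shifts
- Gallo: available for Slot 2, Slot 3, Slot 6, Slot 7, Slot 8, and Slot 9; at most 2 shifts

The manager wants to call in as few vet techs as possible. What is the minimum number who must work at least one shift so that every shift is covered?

12 slots to fill and no one can take more than 4, so at least ⌈12/4⌉ = 3 vet techs are needed.
Any 4 vet techs together have capacity at most 4+3+2+2 = 11 < 12 slots, so 4 can never suffice.
Ibarra, Yoon, Diallo, Cruz, and Gallo alone can cover everything: Slot 1→Ibarra, Slot 2→Ibarra, Slot 3→Ibarra, Slot 4→Yoon, Slot 5→Ibarra+Yoon, Slot 6→Diallo+Cruz, Slot 7→Diallo, Slot 8→Cruz, Slot 9→Yoon+Gallo.

5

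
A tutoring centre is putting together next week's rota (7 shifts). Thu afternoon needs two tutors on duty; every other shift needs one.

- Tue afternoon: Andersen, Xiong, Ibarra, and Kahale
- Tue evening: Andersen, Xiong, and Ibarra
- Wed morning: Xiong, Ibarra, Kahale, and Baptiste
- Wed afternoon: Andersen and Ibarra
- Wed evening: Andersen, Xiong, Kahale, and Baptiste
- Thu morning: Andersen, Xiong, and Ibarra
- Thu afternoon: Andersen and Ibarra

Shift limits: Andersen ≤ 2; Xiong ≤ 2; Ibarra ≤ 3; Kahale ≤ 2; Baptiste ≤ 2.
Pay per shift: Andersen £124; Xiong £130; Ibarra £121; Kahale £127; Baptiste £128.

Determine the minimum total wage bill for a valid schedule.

Thu afternoon can only be covered by Andersen and Ibarra, so that assignment is forced.
Picking the cheapest available tutor for each shift independently would cost £974, but that ignores the shift limits.
An optimal schedule: Tue afternoon→Kahale, Tue evening→Ibarra, Wed morning→Kahale, Wed afternoon→Ibarra, Wed evening→Baptiste, Thu morning→Andersen, Thu afternoon→Ibarra+Andersen.
Total: 127 + 121 + 127 + 121 + 128 + 124 + 121 + 124 = £993.

£993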